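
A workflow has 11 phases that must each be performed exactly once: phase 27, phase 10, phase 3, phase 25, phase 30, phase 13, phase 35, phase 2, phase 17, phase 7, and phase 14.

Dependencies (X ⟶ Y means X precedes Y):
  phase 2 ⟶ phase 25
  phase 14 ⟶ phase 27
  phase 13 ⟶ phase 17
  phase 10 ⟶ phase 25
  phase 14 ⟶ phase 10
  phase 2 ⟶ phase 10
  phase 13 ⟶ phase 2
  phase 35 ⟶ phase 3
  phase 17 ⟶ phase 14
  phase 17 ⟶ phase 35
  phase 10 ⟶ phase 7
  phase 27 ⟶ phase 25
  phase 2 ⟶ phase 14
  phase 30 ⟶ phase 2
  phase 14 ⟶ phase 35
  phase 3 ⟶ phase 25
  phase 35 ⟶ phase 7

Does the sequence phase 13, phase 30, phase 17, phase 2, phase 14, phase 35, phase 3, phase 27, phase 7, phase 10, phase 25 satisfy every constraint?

The sequence places phase 7 ahead of phase 10.
Since phase 10 is required before phase 7, the ordering is invalid.

No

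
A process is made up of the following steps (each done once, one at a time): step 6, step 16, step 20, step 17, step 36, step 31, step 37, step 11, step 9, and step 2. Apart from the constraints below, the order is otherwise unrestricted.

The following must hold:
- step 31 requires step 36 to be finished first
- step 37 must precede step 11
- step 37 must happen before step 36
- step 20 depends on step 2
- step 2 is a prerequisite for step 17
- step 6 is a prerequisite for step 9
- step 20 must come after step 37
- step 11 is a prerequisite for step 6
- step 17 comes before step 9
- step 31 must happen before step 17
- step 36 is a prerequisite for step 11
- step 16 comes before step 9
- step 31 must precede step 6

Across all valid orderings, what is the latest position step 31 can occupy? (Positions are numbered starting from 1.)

Following every chain forward from step 31, the steps that must come later are step 6, step 17, step 9 — 3 of them.
With 3 mandatory successors out of 10 steps total, the latest slot for step 31 is 10−3 = 7, and it's reachable by doing all non-successors before step 31.

7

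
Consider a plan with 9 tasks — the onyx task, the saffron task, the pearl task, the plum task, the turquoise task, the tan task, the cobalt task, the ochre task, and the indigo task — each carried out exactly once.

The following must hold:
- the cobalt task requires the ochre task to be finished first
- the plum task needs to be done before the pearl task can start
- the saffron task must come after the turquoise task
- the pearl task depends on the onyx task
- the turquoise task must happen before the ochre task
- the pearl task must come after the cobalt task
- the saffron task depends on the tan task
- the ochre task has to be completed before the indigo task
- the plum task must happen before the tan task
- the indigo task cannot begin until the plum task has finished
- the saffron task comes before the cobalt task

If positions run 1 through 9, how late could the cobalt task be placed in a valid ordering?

8

The only task forced after the cobalt task (directly or by a chain) is the pearl task.
So at least 1 task follows the cobalt task, putting the cobalt task no later than position 8. That position is achievable by scheduling everything else first.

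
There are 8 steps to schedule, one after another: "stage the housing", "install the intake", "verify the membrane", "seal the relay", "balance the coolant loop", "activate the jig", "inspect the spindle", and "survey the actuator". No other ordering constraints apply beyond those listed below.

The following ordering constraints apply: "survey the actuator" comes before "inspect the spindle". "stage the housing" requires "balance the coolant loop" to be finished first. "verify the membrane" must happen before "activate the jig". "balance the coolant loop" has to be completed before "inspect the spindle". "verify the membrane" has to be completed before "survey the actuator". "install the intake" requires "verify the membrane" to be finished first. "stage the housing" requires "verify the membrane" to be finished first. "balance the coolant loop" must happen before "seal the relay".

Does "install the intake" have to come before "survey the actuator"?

No

No chain of constraints connects "install the intake" to "survey the actuator" in either direction.
There exist valid orderings with "survey the actuator" before "install the intake", so "install the intake" is not required to come first.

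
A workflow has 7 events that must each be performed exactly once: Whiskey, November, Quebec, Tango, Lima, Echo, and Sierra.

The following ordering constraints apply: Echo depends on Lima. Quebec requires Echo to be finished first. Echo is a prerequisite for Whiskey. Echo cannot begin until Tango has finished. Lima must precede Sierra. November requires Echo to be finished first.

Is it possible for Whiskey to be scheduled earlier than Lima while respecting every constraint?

No

There is a dependency chain Lima → Echo → Whiskey, so Whiskey always comes after Lima.
So no valid ordering can have Whiskey before Lima.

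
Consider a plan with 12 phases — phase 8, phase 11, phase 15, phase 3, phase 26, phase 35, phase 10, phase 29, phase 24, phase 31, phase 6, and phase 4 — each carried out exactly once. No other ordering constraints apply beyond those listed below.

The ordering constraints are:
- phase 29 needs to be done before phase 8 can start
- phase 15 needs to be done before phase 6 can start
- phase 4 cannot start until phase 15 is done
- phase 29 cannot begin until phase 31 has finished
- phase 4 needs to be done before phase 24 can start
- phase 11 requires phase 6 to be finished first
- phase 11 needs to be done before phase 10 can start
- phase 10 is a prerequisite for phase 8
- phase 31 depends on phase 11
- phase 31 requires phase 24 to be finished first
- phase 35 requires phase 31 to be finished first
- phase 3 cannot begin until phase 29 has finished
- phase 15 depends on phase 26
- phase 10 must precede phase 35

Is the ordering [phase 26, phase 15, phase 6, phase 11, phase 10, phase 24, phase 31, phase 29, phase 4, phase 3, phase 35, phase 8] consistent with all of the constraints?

Here phase 4 comes after phase 24.
But one of the constraints requires phase 4 before phase 24, so this ordering violates it.

No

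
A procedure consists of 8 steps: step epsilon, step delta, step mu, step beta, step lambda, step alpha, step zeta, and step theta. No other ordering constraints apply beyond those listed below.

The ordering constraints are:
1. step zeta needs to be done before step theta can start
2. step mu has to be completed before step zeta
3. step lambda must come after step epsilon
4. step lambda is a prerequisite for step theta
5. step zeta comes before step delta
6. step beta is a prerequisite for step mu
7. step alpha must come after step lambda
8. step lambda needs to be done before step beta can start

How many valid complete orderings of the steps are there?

12

Only step epsilon has no prerequisites, so it must go first.
Enumerating by repeatedly choosing an available step (one whose prerequisites are all placed) gives 12 distinct complete orderings.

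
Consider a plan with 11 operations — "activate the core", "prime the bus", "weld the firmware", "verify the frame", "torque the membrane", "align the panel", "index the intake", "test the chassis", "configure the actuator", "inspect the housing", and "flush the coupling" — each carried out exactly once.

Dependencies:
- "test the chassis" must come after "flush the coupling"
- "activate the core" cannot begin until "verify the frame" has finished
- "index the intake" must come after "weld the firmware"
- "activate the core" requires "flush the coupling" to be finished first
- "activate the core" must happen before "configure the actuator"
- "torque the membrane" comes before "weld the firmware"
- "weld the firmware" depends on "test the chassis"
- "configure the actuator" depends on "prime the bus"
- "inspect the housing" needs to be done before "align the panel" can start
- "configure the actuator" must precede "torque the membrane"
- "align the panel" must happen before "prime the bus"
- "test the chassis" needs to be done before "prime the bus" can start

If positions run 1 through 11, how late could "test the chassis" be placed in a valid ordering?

The operations that are forced after "test the chassis", directly or by a chain of constraints, are "prime the bus", "weld the firmware", "torque the membrane", "index the intake", "configure the actuator". That's 5 operations.
So at least 5 operations follow "test the chassis", putting "test the chassis" no later than position 6. That position is achievable by scheduling everything else first.

6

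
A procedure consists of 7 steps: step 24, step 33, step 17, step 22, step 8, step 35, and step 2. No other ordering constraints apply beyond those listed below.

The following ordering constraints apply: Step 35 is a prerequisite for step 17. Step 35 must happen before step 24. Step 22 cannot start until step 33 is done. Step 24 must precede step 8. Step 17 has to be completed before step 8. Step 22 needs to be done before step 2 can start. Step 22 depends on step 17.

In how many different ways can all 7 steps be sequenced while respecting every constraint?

The steps with no prerequisites are step 33, step 35; any of them can be placed first.
Counting all ways to extend the partial order to a total order gives 35.

35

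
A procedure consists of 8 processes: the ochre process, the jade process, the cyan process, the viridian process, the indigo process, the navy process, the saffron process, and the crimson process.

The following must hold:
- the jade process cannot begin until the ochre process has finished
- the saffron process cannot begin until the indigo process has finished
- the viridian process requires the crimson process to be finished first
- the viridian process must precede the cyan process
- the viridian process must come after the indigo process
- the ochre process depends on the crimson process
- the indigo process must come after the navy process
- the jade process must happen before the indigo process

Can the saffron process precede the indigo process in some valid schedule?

The constraints give a chain the indigo process → the saffron process, which forces the indigo process before the saffron process.
So no valid ordering can have the saffron process before the indigo process.

No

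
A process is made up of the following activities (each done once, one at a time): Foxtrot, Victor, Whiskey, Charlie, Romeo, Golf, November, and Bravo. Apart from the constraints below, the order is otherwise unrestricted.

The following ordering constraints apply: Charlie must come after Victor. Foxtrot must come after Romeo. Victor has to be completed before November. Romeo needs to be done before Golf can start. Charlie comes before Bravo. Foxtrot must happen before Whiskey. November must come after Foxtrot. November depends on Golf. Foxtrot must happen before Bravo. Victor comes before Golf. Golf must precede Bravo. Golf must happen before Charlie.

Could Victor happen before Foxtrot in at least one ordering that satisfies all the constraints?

The constraints leave Victor and Foxtrot unordered relative to each other; nothing requires Foxtrot earlier.
That means at least one valid schedule has Victor before Foxtrot.

Yes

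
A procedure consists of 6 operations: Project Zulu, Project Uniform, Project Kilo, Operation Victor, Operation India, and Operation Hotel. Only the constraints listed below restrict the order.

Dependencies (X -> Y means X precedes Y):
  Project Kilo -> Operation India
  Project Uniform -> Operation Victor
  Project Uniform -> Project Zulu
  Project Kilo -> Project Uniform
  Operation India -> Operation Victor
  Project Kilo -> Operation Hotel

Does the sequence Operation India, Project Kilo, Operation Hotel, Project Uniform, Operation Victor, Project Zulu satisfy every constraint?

No

The sequence places Operation India ahead of Project Kilo.
Since Project Kilo is required before Operation India, the ordering is invalid.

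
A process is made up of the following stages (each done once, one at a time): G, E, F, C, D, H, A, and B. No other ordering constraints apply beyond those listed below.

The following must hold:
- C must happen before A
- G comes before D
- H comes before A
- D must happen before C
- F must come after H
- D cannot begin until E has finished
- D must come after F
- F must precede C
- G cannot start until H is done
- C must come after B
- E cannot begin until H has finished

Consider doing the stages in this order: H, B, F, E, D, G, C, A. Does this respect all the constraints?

No

Here G comes after D.
But one of the constraints requires G before D, so this ordering violates it.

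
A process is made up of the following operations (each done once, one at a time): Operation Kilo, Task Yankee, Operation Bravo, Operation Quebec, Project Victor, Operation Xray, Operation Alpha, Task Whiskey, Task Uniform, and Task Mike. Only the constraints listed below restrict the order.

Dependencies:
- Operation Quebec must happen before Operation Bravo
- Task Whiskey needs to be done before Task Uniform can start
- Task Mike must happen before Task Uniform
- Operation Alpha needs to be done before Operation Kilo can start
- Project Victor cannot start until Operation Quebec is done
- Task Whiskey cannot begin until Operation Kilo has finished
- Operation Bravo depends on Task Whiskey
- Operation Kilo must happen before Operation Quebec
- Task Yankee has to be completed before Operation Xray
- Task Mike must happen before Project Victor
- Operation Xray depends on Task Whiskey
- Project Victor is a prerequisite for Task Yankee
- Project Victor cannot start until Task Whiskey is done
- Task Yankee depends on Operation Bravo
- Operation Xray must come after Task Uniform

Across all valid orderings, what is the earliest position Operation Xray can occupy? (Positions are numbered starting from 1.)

10

Working backwards through the constraints from Operation Xray, its full set of required predecessors is Operation Kilo, Task Yankee, Operation Bravo, Operation Quebec, Project Victor, Operation Alpha, Task Whiskey, Task Uniform, Task Mike — 9 of them.
With 9 mandatory predecessors, the earliest Operation Xray can sit is position 9+1 = 10, and placing just those 9 first achieves it.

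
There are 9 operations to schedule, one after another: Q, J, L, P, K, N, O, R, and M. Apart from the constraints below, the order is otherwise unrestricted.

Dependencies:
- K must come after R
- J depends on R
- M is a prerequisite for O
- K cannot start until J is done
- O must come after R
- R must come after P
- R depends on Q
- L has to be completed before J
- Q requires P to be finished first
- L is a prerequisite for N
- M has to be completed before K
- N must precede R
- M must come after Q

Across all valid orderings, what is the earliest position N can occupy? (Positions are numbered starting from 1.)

The only operation forced before N (directly or transitively) is L.
With 1 mandatory predecessor, the earliest N can sit is position 1+1 = 2, and placing just that one first achieves it.

2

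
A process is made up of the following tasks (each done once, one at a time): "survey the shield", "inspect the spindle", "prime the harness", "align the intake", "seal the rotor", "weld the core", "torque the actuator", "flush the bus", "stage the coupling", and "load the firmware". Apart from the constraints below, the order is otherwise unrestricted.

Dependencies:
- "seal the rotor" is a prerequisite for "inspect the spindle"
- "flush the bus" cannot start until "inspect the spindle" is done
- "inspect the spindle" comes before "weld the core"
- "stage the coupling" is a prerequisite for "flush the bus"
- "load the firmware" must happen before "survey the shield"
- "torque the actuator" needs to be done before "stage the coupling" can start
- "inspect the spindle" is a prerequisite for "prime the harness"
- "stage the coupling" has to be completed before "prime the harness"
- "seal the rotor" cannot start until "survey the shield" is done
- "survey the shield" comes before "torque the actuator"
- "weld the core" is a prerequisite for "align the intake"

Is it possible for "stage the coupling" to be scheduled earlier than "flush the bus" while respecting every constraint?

Yes

"stage the coupling" is actually forced before "flush the bus" by the constraints, so certainly some valid ordering has "stage the coupling" first.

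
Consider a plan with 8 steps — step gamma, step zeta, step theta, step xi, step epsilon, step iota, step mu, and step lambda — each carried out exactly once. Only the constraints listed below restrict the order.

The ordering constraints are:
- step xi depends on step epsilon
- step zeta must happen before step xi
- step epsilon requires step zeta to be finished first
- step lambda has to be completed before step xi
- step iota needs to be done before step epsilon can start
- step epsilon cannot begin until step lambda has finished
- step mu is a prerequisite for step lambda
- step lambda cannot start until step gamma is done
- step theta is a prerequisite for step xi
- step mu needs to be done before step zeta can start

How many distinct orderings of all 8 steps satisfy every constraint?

4 steps have no prerequisites (step gamma, step theta, step iota, step mu), so any of them could come first.
Enumerating by repeatedly choosing an available step (one whose prerequisites are all placed) gives 175 distinct complete orderings.

175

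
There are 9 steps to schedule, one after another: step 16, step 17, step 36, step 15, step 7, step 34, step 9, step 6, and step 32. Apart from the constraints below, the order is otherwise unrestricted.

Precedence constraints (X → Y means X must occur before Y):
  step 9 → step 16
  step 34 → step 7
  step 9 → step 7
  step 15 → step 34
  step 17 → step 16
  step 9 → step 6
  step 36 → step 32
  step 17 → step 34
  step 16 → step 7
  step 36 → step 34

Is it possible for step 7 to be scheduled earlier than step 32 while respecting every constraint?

The constraints leave step 7 and step 32 unordered relative to each other; nothing requires step 32 earlier.
That means at least one valid schedule has step 7 before step 32.

Yes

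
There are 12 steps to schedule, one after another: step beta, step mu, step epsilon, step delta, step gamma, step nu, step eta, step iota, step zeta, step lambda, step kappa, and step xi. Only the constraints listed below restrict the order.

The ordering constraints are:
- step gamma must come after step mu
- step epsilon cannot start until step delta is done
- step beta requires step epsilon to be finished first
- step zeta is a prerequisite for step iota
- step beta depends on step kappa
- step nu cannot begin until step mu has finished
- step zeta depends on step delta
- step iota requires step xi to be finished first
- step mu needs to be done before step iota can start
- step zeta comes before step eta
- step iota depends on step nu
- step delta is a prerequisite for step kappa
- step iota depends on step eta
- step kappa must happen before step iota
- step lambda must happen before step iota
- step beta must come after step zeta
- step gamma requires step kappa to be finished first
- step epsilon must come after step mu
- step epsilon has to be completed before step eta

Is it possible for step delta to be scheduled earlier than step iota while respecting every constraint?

Every valid ordering already has step delta before step iota (the constraints require it), so in particular at least one does.

Yes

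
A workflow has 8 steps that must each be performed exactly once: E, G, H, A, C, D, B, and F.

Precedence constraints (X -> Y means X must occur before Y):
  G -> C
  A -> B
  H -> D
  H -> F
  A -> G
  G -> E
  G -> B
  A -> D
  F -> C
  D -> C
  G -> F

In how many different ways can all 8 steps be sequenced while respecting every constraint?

164

2 steps have no prerequisites (H, A), so any of them could come first.
Systematically extending each partial ordering one step at a time and counting, there are 164 complete orderings.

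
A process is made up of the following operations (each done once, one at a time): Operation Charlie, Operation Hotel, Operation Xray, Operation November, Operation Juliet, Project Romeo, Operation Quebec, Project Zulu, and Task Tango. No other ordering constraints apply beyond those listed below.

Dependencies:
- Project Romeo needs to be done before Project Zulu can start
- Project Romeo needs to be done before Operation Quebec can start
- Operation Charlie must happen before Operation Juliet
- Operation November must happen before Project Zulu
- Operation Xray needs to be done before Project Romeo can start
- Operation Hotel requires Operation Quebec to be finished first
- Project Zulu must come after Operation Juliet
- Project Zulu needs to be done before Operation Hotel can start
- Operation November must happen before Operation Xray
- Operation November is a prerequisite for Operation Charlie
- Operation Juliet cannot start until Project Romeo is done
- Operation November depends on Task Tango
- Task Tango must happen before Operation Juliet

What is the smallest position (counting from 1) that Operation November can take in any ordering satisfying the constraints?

Working backwards through the constraints from Operation November, its only required predecessor is Task Tango.
With 1 mandatory predecessor, the earliest Operation November can sit is position 1+1 = 2, and placing just that one first achieves it.

2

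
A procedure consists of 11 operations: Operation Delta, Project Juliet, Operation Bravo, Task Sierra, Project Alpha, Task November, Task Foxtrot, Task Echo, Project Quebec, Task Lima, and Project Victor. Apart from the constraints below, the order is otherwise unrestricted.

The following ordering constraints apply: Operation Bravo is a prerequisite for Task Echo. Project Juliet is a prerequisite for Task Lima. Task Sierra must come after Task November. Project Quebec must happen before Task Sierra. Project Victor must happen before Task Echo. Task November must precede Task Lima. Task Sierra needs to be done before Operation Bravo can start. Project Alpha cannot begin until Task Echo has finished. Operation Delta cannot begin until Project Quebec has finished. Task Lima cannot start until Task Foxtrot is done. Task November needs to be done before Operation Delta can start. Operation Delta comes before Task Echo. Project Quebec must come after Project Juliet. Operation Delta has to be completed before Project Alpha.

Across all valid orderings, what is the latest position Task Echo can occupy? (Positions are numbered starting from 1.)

Following the constraints forward from Task Echo, its only required successor is Project Alpha.
With 1 mandatory successor out of 11 operations total, the latest slot for Task Echo is 11−1 = 10, and it's reachable by doing all non-successors before Task Echo.

10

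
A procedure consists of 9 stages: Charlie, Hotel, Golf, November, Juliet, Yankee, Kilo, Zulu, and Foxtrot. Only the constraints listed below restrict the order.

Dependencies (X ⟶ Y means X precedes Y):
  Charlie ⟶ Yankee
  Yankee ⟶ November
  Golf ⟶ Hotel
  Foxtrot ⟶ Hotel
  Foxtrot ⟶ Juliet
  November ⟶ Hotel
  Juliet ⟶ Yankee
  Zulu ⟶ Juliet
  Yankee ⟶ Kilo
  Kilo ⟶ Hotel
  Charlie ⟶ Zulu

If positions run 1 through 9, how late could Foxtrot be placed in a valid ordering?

Every stage that must follow Foxtrot has to come after it. Tracing all chains starting from Foxtrot, those stages are: Hotel, November, Juliet, Yankee, Kilo — 5 in total.
With 5 mandatory successors out of 9 stages total, the latest slot for Foxtrot is 9−5 = 4, and it's reachable by doing all non-successors before Foxtrot.

4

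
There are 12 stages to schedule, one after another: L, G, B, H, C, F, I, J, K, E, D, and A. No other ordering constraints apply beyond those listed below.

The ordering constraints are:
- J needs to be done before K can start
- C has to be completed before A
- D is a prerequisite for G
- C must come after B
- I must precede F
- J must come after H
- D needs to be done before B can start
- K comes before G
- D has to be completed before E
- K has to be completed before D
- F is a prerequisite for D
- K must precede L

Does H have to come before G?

There is a constraint chain H → J → K → G.
That forces H before G in every valid schedule.

Yes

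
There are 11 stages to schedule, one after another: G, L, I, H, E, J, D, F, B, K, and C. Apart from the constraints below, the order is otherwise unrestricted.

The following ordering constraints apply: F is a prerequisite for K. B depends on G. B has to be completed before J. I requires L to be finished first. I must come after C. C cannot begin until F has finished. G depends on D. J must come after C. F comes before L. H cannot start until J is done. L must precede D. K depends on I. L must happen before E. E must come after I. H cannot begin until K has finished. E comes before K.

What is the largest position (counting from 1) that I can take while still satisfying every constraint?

8

Every stage that must follow I has to come after it. Tracing all chains starting from I, those stages are: H, E, K — 3 in total.
So at least 3 stages follow I, putting I no later than position 8. That position is achievable by scheduling everything else first.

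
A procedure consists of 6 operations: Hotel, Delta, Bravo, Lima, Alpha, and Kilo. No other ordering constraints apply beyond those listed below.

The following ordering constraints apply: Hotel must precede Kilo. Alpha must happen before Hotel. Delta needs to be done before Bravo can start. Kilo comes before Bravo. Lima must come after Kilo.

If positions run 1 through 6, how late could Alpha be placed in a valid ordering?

Every operation that must follow Alpha has to come after it. Tracing all chains starting from Alpha, those operations are: Hotel, Bravo, Lima, Kilo — 4 in total.
So at least 4 operations follow Alpha, putting Alpha no later than position 2. That position is achievable by scheduling everything else first.

2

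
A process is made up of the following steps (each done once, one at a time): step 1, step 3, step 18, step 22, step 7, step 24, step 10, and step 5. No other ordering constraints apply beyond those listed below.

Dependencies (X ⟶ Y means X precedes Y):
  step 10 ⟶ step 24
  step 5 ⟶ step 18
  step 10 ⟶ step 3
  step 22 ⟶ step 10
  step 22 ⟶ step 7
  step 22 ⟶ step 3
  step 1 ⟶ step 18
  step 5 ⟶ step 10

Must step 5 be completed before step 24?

Tracing the constraints gives a chain: step 5 → step 10 → step 24.
So step 5 must precede step 24 in any valid ordering.

Yes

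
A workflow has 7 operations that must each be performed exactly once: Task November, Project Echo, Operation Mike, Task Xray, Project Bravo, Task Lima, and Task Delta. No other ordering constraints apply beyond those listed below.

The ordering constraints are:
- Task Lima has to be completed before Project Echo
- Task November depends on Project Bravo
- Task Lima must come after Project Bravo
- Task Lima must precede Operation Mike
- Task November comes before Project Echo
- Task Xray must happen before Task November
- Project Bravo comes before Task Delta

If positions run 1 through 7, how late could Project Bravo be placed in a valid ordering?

Following every chain forward from Project Bravo, the operations that must come later are Task November, Project Echo, Operation Mike, Task Lima, Task Delta — 5 of them.
So at least 5 operations follow Project Bravo, putting Project Bravo no later than position 2. That position is achievable by scheduling everything else first.

2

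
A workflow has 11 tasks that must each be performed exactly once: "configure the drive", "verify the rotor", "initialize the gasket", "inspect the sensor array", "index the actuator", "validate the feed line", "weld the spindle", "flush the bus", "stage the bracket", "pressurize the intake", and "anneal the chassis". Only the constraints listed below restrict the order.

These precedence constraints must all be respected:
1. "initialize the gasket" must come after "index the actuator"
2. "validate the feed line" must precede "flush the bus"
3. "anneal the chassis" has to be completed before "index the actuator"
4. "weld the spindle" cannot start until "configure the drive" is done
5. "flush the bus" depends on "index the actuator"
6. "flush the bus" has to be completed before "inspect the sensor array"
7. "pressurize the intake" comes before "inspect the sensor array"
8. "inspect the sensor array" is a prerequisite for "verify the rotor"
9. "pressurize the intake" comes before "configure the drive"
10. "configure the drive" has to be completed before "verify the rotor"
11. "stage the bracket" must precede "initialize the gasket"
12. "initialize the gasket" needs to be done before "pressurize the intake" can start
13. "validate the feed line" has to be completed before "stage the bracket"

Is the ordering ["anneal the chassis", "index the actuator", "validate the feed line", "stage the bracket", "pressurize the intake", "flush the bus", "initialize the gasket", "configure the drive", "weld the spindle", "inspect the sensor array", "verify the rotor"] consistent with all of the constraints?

No

Here "initialize the gasket" comes after "pressurize the intake".
But one of the constraints requires "initialize the gasket" before "pressurize the intake", so this ordering violates it.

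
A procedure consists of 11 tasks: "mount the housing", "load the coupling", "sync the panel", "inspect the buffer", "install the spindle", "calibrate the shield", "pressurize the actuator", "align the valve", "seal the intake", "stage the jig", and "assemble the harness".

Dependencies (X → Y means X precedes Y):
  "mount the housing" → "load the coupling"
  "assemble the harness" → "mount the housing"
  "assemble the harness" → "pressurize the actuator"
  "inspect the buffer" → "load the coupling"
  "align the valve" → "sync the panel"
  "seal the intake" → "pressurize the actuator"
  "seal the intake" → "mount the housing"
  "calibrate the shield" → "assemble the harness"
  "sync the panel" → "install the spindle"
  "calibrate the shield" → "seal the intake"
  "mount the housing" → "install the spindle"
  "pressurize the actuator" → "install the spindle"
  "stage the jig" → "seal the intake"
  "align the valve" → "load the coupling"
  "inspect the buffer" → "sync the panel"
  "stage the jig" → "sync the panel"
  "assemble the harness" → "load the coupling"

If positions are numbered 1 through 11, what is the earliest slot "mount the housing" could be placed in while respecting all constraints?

The tasks that are forced before "mount the housing", directly or transitively, are "calibrate the shield", "seal the intake", "stage the jig", "assemble the harness". That's 4 tasks.
So at minimum 4 tasks come before "mount the housing", putting "mount the housing" no earlier than position 5. That position is achievable by scheduling exactly those predecessors first.

5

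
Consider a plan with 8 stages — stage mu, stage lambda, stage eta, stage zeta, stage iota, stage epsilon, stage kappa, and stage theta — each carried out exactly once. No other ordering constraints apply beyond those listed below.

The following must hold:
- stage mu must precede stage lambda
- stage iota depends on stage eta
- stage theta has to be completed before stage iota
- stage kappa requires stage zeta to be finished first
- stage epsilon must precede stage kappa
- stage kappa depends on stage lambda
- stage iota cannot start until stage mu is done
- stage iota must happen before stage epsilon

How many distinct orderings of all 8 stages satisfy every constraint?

168

4 stages have no prerequisites (stage mu, stage eta, stage zeta, stage theta), so any of them could come first.
Counting all ways to extend the partial order to a total order gives 168.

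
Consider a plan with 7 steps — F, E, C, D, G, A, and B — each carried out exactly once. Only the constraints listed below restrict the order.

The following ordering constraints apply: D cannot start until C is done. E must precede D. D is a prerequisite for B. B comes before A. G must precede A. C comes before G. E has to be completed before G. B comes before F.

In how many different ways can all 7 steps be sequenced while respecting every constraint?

14

2 steps have no prerequisites (E, C), so any of them could come first.
Counting all ways to extend the partial order to a total order gives 14.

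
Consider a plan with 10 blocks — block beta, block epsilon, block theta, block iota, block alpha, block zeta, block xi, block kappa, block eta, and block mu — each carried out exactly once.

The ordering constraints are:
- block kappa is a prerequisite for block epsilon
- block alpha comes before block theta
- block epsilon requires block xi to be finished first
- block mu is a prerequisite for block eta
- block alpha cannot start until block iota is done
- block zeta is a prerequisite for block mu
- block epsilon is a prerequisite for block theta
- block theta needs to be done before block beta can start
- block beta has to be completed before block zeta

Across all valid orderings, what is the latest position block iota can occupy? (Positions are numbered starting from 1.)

4

Every block that must follow block iota has to come after it. Tracing all chains starting from block iota, those blocks are: block beta, block theta, block alpha, block zeta, block eta, block mu — 6 in total.
So at least 6 blocks follow block iota, putting block iota no later than position 4. That position is achievable by scheduling everything else first.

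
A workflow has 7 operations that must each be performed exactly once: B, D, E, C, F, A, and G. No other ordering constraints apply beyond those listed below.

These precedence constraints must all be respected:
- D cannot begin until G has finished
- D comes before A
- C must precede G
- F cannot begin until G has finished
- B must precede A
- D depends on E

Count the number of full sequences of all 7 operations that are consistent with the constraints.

3 operations have no prerequisites (B, E, C), so any of them could come first.
Systematically extending each partial ordering one operation at a time and counting, there are 57 complete orderings.

57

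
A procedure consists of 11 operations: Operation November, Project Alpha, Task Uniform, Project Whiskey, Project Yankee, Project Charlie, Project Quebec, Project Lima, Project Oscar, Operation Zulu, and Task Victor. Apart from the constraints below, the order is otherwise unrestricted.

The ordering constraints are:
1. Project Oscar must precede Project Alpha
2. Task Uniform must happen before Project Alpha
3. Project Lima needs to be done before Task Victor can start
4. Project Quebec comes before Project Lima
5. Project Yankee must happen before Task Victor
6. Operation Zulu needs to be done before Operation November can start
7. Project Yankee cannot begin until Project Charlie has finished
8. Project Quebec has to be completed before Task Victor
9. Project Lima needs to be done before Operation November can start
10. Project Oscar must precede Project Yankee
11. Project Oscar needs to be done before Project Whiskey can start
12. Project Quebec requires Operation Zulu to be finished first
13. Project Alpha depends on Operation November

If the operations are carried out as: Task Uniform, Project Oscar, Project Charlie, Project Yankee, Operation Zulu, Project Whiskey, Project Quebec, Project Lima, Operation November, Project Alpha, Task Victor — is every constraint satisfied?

Yes

Going through the constraints one by one, each required predecessor appears earlier in the sequence than its dependent — e.g. Task Uniform (position 1) is before Project Alpha (position 10), as required.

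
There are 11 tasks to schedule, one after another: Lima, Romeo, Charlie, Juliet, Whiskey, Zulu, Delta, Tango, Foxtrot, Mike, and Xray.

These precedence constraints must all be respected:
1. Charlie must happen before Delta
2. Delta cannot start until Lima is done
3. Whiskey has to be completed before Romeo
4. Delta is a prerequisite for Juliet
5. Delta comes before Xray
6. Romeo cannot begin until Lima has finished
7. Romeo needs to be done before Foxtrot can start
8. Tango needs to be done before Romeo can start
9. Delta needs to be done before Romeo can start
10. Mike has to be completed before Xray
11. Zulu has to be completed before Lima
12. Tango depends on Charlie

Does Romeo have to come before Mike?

No

Nothing in the constraints links Romeo and Mike; they are unordered relative to each other.
There exist valid orderings with Mike before Romeo, so Romeo is not required to come first.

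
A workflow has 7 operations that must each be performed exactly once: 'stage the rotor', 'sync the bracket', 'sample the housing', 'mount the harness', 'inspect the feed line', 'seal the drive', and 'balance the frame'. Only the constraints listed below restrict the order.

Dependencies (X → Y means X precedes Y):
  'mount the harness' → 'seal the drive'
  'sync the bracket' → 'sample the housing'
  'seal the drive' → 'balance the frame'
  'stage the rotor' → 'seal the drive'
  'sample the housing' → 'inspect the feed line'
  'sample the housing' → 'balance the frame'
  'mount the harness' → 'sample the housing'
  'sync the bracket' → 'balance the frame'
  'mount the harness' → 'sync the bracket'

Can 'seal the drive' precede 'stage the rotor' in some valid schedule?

There is a dependency chain 'stage the rotor' → 'seal the drive', so 'seal the drive' always comes after 'stage the rotor'.
Hence 'seal the drive' can never be scheduled before 'stage the rotor'.

No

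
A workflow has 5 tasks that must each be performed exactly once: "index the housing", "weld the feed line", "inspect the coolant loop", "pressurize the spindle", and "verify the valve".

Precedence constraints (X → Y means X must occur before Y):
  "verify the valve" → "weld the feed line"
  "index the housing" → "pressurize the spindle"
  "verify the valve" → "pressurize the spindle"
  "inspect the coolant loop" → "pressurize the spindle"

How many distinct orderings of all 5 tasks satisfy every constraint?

3 tasks have no prerequisites ("index the housing", "inspect the coolant loop", "verify the valve"), so any of them could come first.
Systematically extending each partial ordering one task at a time and counting, there are 18 complete orderings.

18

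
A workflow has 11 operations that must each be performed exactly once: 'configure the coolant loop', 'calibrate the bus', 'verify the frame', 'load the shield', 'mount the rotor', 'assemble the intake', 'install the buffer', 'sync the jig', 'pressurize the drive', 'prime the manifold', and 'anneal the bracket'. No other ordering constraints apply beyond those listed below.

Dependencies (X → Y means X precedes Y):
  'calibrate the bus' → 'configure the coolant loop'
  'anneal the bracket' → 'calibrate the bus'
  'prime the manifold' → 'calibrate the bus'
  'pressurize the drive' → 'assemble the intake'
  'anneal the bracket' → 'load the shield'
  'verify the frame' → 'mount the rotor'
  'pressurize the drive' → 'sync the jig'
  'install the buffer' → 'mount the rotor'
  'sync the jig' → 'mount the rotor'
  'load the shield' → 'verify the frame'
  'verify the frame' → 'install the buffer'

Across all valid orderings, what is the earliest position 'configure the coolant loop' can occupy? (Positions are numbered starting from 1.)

The operations that are forced before 'configure the coolant loop', directly or transitively, are 'calibrate the bus', 'prime the manifold', 'anneal the bracket'. That's 3 operations.
So at minimum 3 operations come before 'configure the coolant loop', putting 'configure the coolant loop' no earlier than position 4. That position is achievable by scheduling exactly those predecessors first.

4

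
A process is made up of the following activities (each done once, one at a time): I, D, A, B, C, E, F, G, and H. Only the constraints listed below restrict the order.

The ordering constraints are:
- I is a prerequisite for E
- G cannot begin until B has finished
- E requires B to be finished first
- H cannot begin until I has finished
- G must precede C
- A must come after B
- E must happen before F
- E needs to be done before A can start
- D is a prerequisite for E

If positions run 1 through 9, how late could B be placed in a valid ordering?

Following every chain forward from B, the activities that must come later are A, C, E, F, G — 5 of them.
With 5 mandatory successors out of 9 activities total, the latest slot for B is 9−5 = 4, and it's reachable by doing all non-successors before B.

4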